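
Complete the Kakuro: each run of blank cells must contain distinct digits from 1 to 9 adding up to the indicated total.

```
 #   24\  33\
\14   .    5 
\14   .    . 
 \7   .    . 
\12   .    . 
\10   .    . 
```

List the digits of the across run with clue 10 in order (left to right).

1 9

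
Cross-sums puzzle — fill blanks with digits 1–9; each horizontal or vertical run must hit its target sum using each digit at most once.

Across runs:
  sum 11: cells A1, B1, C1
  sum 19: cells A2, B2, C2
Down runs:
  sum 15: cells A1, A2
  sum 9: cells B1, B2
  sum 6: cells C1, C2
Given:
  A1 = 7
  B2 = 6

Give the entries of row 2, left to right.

B1 = 9 − 6 = 3 completes the 9 down.
C1 = 11 − 10 = 1 completes the 11 across.
A2 = 15 − 7 = 8 completes the 15 down.
C2 = 19 − 14 = 5 completes the 19 across.

8 6 5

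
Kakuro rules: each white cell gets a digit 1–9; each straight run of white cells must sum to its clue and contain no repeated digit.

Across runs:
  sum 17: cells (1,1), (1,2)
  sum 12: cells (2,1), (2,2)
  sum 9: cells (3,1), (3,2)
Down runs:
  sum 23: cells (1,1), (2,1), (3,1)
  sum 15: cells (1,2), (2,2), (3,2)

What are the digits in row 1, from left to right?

9, 8

17 in 2 cells must be {8,9}; 23 in 3 cells must be {6,8,9}.
Nothing is forced directly, so branch on (1,1), whose candidates are 8 or 9. If (1,1) = 8: that forces (1,2) = 9, (2,1) = 9, after which (2,2) would have to be in {3} for the 12 across but in {1,2,4,5} for the 15 down — contradiction. So (1,1) = 9.
(1,2) = 17 − 9 = 8 completes the 17 across.
Given what's placed, (2,1) must be 8 to fit the 12 across and 23 down.
(2,2) = 12 − 8 = 4 completes the 12 across.
(3,1) = 23 − 17 = 6 completes the 23 down.
(3,2) = 9 − 6 = 3 completes the 9 across.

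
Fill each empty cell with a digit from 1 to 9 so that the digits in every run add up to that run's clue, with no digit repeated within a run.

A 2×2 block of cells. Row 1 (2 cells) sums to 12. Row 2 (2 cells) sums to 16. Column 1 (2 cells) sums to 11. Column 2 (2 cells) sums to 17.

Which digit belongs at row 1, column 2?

8

16 in 2 cells must be {7,9}; 17 in 2 cells must be {8,9}.
The 16 across and the 17 down share only 9, so (2,2) = 9.
(1,2) = 17 − 9 = 8 completes the 17 down.
(2,1) = 16 − 9 = 7 completes the 16 across.
(1,1) = 12 − 8 = 4 completes the 12 across.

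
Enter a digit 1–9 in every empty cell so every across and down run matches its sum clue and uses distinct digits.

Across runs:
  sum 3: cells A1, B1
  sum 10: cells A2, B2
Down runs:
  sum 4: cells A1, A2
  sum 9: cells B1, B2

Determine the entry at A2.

3

3 in 2 cells must be {1,2}; 4 in 2 cells must be {1,3}.
The 3 across and the 4 down share only 1, so A1 = 1.
B1 = 3 − 1 = 2 completes the 3 across.
A2 = 4 − 1 = 3 completes the 4 down.
B2 = 10 − 3 = 7 completes the 10 across.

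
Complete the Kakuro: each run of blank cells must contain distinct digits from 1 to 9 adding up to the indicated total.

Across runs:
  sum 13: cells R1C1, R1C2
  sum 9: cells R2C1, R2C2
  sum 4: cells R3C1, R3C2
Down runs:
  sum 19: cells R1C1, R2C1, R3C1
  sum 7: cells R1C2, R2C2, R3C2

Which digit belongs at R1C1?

9

4 in 2 cells must be {1,3}; 7 in 3 cells must be {1,2,4}.
The 13 across and the 7 down share only 4, so R1C2 = 4.
The 4 across and the 19 down share only 3, so R3C1 = 3.
R3C2 = 4 − 3 = 1 completes the 4 across.
R1C1 = 13 − 4 = 9 completes the 13 across.
R2C1 = 19 − 12 = 7 completes the 19 down.
R2C2 = 9 − 7 = 2 completes the 9 across.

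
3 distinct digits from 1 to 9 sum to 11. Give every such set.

3 distinct digits from 1–9 sum between 6 and 24.

{1,2,8}; {1,3,7}; {1,4,6}; {2,3,6}; {2,4,5}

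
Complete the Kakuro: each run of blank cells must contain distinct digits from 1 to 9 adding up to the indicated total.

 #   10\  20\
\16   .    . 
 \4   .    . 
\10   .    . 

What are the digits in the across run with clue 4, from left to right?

16 in 2 cells must be {7,9}; 4 in 2 cells must be {1,3}.
The 16 across and the 10 down share only 7, so R1C1 = 7.
R1C2 = 16 − 7 = 9 completes the 16 across.
Given what's placed, R2C1 must be 1 to fit the 4 across and 10 down.
R2C2 = 4 − 1 = 3 completes the 4 across.
R3C1 = 10 − 8 = 2 completes the 10 down.
R3C2 = 10 − 2 = 8 completes the 10 across.

1 3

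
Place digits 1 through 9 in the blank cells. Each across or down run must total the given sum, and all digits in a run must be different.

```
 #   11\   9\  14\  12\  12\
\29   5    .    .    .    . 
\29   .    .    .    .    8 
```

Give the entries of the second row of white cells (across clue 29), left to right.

R1C5 = 12 − 8 = 4 completes the 12 down.
R2C1 = 11 − 5 = 6 completes the 11 down.
No cell is forced outright now. R1C2 can only be 3 or 8 (the digits allowed by both its 29 across and its 9 down). If R1C2 = 3: then R2C2 would have to be in {1,2,3,4,5,7,9} for the 29 across but in {6} for the 9 down — contradiction. So R1C2 = 8.
Given what's placed, R1C3 must be 9 to fit the 29 across and 14 down.
R1C4 = 29 − 26 = 3 completes the 29 across.
R2C2 = 9 − 8 = 1 completes the 9 down.
R2C3 = 14 − 9 = 5 completes the 14 down.
R2C4 = 29 − 20 = 9 completes the 29 across.

6 1 5 9 8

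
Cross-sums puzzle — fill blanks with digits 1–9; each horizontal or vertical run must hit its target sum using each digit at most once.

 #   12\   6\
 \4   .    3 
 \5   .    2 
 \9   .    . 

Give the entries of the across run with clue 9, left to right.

4 in 2 cells must be {1,3}; 6 in 3 cells must be {1,2,3}.
R1C1 = 4 − 3 = 1 completes the 4 across.
R2C1 = 5 − 2 = 3 completes the 5 across.
R3C1 = 12 − 4 = 8 completes the 12 down.
R3C2 = 9 − 8 = 1 completes the 9 across.

8 1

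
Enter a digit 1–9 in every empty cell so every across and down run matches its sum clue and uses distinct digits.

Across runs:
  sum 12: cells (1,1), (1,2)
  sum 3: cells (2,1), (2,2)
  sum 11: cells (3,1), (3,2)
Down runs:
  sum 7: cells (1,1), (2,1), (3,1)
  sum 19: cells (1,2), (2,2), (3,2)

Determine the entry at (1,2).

8

3 in 2 cells must be {1,2}; 7 in 3 cells must be {1,2,4}.
The 12 across and the 7 down share only 4, so (1,1) = 4.
(1,2) = 12 − 4 = 8 completes the 12 across.
Given what's placed, (2,2) must be 2 to fit the 3 across and 19 down.
(3,1) = 2: the only remaining digit allowed by both the 11 across and the 7 down.
(3,2) = 11 − 2 = 9 completes the 11 across.
(2,1) = 3 − 2 = 1 completes the 3 across.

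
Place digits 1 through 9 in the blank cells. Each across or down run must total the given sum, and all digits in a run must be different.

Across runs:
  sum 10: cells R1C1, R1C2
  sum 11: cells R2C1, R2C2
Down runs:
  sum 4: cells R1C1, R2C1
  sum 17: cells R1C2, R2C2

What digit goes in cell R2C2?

8

4 in 2 cells must be {1,3}; 17 in 2 cells must be {8,9}.
The 11 across and the 4 down share only 3, so R2C1 = 3.
R2C2 = 11 − 3 = 8 completes the 11 across.
R1C1 = 4 − 3 = 1 completes the 4 down.
R1C2 = 10 − 1 = 9 completes the 10 across.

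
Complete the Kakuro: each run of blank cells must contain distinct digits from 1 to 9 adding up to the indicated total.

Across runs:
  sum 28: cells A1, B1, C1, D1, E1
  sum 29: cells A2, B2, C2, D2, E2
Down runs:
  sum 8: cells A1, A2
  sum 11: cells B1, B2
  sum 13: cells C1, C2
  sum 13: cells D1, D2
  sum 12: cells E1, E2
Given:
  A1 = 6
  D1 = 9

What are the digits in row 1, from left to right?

A2 = 8 − 6 = 2 completes the 8 down.
D2 = 13 − 9 = 4 completes the 13 down.
No cell is forced outright now. E2 can only be 8 or 9 (the digits allowed by both its 29 across and its 12 down). If E2 = 9: that forces E1 = 3, C1 = 8, after which C2 would have to be in {6,8} for the 29 across but in {5} for the 13 down — contradiction. So E2 = 8.
E1 = 12 − 8 = 4 completes the 12 down.
No cell is forced outright now. C1 can only be 7 or 8 (the digits allowed by both its 28 across and its 13 down). If C1 = 8: then B1 would have to be in {1} for the 28 across but in {2,3,4,5,6,7,8,9} for the 11 down — contradiction. So C1 = 7.
B1 = 28 − 26 = 2 completes the 28 across.
B2 = 11 − 2 = 9 completes the 11 down.
C2 = 29 − 23 = 6 completes the 29 across.

6 2 7 9 4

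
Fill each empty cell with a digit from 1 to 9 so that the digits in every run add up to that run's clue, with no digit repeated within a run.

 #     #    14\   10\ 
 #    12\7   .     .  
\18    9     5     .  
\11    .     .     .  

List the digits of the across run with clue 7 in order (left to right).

R2C3 = 18 − 14 = 4 completes the 18 across.
R3C1 = 12 − 9 = 3 completes the 12 down.
R3C3 = 1: the only remaining digit allowed by both the 11 across and the 10 down.
R1C3 = 10 − 5 = 5 completes the 10 down.
R3C2 = 11 − 4 = 7 completes the 11 across.
R1C2 = 7 − 5 = 2 completes the 7 across.

2 5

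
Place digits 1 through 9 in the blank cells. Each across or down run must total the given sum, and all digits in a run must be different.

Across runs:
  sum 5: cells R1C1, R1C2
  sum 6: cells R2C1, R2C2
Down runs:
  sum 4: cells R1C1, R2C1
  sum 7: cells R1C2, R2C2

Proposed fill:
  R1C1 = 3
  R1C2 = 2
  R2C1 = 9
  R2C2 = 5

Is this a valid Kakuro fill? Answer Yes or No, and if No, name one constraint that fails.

No — the across run R2C1–R2C2 sums to 14, not 6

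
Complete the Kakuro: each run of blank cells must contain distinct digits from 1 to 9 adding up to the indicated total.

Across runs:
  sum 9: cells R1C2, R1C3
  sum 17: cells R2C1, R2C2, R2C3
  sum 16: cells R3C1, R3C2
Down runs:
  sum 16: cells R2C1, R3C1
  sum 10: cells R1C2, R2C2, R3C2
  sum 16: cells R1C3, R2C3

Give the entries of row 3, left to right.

9 7

16 in 2 cells must be {7,9}.
The 9 across and the 16 down share only 7, so R1C3 = 7.
R2C3 = 16 − 7 = 9 completes the 16 down.
Intersecting the 16 across with the 10 down forces R3C2 = 7.
R1C2 = 9 − 7 = 2 completes the 9 across.
R2C1 = 7: the only remaining digit allowed by both the 17 across and the 16 down.
R2C2 = 17 − 16 = 1 completes the 17 across.
R3C1 = 16 − 7 = 9 completes the 16 across.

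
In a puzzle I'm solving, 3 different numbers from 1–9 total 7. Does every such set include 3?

No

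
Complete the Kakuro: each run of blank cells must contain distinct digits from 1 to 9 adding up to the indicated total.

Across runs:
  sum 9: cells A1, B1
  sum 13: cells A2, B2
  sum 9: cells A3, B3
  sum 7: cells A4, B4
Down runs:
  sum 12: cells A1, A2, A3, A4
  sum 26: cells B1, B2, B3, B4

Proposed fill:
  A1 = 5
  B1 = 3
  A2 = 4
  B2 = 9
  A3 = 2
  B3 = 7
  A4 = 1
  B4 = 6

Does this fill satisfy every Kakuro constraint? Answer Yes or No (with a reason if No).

No — the across run A1–B1 sums to 8, not 9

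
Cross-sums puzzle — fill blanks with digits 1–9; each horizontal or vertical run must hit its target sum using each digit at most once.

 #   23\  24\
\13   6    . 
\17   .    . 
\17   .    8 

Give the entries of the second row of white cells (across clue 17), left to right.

17 in 2 cells must be {8,9}; 23 in 3 cells must be {6,8,9}; 24 in 3 cells must be {7,8,9}.
R1C2 = 13 − 6 = 7 completes the 13 across.
R2C2 = 24 − 15 = 9 completes the 24 down.
R3C1 = 17 − 8 = 9 completes the 17 across.
R2C1 = 17 − 9 = 8 completes the 17 across.

8, 9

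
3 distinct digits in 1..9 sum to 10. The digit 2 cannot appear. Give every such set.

3 distinct digits from 1–9 sum between 6 and 24.
Dropping sets that contain 2.

{1,3,6}; {1,4,5}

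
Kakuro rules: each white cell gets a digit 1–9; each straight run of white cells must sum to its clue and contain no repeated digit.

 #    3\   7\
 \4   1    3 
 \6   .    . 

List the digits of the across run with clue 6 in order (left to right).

4 in 2 cells must be {1,3}; 3 in 2 cells must be {1,2}.
R2C1 = 3 − 1 = 2 completes the 3 down.
R2C2 = 6 − 2 = 4 completes the 6 across.

2, 4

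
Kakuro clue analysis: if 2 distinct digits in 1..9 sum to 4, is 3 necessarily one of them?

Yes

The only way to make 4 from 2 distinct digits is {1,3}, which contains 3.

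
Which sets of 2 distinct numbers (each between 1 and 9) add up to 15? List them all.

{6,9}; {7,8}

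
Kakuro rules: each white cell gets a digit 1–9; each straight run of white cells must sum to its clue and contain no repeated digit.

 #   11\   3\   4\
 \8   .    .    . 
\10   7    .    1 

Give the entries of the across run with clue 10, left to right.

3 in 2 cells must be {1,2}; 4 in 2 cells must be {1,3}.
R1C1 = 11 − 7 = 4 completes the 11 down.
Given what's placed, R1C2 must be 1 to fit the 8 across and 3 down.
R1C3 = 8 − 5 = 3 completes the 8 across.
R2C2 = 10 − 8 = 2 completes the 10 across.

7, 2, 1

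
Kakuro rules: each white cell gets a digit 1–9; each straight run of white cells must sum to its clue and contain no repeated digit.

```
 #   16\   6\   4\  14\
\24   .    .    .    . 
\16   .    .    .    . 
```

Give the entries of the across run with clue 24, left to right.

16 in 2 cells must be {7,9}; 4 in 2 cells must be {1,3}.
Nothing is forced directly, so branch on R1C3, whose candidates are 1 or 3. If R1C3 = 1: that forces R1C1 = 9, after which R1C2 would have to be in {6,8} for the 24 across but in {1,2,4,5} for the 6 down — contradiction. So R1C3 = 3.
R2C3 = 4 − 3 = 1 completes the 4 down.
Nothing is forced directly, so branch on R1C2, whose candidates are 4 or 5. If R1C2 = 5: that forces R1C4 = 9, after which R2C2 would have to be in {2,3,4,5,6,7,8,9} for the 16 across but in {1} for the 6 down — contradiction. So R1C2 = 4.
R1C1 = 9: the only remaining digit allowed by both the 24 across and the 16 down.
R1C4 = 24 − 16 = 8 completes the 24 across.

9 4 3 8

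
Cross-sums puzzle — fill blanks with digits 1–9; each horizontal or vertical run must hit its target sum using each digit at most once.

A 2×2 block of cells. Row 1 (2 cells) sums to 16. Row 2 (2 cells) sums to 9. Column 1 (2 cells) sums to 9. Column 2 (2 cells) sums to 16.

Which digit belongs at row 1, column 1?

7

16 in 2 cells must be {7,9}.
The 16 across and the 9 down share only 7, so (1,1) = 7.
(1,2) = 16 − 7 = 9 completes the 16 across.
(2,1) = 9 − 7 = 2 completes the 9 down.
(2,2) = 9 − 2 = 7 completes the 9 across.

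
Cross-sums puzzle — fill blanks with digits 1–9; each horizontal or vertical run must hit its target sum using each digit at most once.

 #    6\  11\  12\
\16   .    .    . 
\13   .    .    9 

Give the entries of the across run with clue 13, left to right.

R1C3 = 12 − 9 = 3 completes the 12 down.
R2C1 = 1: the only remaining digit allowed by both the 13 across and the 6 down.
R2C2 = 13 − 10 = 3 completes the 13 across.
R1C1 = 6 − 1 = 5 completes the 6 down.
R1C2 = 16 − 8 = 8 completes the 16 across.

1 3 9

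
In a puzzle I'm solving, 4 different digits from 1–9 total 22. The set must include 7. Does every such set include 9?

No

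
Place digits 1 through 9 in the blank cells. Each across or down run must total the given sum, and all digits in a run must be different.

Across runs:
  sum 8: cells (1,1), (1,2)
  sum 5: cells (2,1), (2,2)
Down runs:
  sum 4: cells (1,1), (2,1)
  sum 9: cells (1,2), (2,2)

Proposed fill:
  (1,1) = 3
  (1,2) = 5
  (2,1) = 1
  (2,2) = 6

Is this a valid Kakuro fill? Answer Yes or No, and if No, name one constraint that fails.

No — the down run (1,2)–(2,2) sums to 11, not 9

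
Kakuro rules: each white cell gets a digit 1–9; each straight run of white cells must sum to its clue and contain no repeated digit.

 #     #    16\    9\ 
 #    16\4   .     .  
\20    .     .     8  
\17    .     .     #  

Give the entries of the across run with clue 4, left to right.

4 in 2 cells must be {1,3}; 17 in 2 cells must be {8,9}; 16 in 2 cells must be {7,9}.
R1C3 = 9 − 8 = 1 completes the 9 down.
Intersecting the 17 across with the 16 down forces R3C1 = 9.
R3C2 = 17 − 9 = 8 completes the 17 across.
R1C2 = 4 − 1 = 3 completes the 4 across.
R2C1 = 16 − 9 = 7 completes the 16 down.
R2C2 = 20 − 15 = 5 completes the 20 across.

3, 1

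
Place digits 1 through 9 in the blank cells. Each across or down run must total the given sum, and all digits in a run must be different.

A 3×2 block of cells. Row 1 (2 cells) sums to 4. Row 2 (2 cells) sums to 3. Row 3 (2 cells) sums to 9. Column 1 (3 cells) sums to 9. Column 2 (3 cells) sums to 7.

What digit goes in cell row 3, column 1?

5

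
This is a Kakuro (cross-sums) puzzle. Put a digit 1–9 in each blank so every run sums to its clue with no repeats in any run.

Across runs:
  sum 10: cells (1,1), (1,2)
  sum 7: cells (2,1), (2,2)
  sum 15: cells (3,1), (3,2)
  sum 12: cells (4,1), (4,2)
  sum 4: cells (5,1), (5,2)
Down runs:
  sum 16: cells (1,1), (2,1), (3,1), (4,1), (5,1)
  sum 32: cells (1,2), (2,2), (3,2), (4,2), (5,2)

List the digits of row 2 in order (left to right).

2, 5

4 in 2 cells must be {1,3}; 16 in 5 cells must be {1,2,3,4,6}.
Only 6 fits (3,1) under both its across sum 15 and down sum 16.
(3,2) = 15 − 6 = 9 completes the 15 across.
Given what's placed, (5,2) must be 3 to fit the 4 across and 32 down.
(2,2) = 5: the only remaining digit allowed by both the 7 across and the 32 down.
(5,1) = 4 − 3 = 1 completes the 4 across.
(2,1) = 7 − 5 = 2 completes the 7 across.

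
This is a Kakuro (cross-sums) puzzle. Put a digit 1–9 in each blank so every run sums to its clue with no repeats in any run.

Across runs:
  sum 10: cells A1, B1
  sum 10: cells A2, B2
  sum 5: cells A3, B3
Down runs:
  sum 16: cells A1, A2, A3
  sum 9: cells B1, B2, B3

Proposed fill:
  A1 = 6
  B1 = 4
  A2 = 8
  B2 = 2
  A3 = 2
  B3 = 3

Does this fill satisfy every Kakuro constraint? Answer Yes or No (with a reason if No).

Yes

Across: 6+4=10; 8+2=10; 2+3=5. Down: 6+8+2=16; 4+2+3=9. No digit repeats within any run.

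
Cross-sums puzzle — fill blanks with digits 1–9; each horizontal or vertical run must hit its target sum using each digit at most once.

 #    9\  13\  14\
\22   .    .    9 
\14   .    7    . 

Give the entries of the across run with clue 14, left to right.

R1C2 = 13 − 7 = 6 completes the 13 down.
R2C3 = 14 − 9 = 5 completes the 14 down.
R1C1 = 22 − 15 = 7 completes the 22 across.
R2C1 = 14 − 12 = 2 completes the 14 across.

2 7 5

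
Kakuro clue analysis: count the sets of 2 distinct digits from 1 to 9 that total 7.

3

2 distinct digits from 1–9 sum between 3 and 17.
Enumerating: {1,6}, {2,5}, {3,4}.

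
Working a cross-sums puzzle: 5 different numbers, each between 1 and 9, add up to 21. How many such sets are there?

8

5 distinct digits from 1–9 sum between 15 and 35.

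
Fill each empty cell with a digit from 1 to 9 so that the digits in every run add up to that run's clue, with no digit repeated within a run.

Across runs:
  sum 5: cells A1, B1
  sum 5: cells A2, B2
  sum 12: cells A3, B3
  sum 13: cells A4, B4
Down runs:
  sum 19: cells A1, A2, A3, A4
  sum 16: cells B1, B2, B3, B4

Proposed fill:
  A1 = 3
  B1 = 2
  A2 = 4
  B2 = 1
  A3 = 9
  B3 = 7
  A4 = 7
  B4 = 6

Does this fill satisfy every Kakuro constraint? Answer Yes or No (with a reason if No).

No — the across run A3–B3 sums to 16, not 12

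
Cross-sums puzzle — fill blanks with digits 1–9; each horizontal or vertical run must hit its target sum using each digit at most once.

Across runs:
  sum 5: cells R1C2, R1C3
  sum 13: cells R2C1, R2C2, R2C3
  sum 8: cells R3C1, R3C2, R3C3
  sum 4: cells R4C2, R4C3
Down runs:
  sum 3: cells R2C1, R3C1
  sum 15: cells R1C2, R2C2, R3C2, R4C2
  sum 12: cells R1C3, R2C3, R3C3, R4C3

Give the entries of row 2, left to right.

2, 6, 5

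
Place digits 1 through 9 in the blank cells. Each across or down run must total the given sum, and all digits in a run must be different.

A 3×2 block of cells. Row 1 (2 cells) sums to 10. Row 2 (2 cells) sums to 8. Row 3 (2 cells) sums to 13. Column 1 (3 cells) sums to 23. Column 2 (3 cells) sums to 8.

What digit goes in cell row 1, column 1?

23 in 3 cells must be {6,8,9}.
The 8 across and the 23 down share only 6, so (2,1) = 6.
(2,2) = 8 − 6 = 2 completes the 8 across.
Given what's placed, (3,2) must be 5 to fit the 13 across and 8 down.
(1,2) = 8 − 7 = 1 completes the 8 down.
(3,1) = 13 − 5 = 8 completes the 13 across.
(1,1) = 10 − 1 = 9 completes the 10 across.

9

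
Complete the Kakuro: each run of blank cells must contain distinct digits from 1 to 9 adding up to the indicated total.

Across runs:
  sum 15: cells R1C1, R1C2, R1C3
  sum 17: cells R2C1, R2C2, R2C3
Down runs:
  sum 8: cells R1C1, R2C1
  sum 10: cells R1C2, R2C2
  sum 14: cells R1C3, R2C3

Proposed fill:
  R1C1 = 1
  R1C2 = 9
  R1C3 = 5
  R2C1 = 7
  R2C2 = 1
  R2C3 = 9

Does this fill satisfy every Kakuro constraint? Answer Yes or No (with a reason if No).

Across: 1+9+5=15; 7+1+9=17. Down: 1+7=8; 9+1=10; 5+9=14. No digit repeats within any run.

Yes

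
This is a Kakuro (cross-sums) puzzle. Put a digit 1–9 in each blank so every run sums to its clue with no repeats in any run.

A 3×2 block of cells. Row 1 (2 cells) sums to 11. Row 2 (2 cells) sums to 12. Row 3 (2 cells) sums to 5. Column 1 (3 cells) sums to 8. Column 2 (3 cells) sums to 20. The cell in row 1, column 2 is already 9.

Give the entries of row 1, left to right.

(1,1) = 11 − 9 = 2 completes the 11 across.
Given what's placed, (2,1) must be 5 to fit the 12 across and 8 down.
(2,2) = 12 − 5 = 7 completes the 12 across.
(3,1) = 8 − 7 = 1 completes the 8 down.
(3,2) = 5 − 1 = 4 completes the 5 across.

2 9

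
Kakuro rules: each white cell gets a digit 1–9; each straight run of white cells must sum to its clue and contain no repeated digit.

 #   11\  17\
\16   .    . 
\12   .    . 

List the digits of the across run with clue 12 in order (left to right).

4 8

16 in 2 cells must be {7,9}; 17 in 2 cells must be {8,9}.
The 16 across and the 17 down share only 9, so R1C2 = 9.
R2C2 = 17 − 9 = 8 completes the 17 down.
R1C1 = 16 − 9 = 7 completes the 16 across.
R2C1 = 12 − 8 = 4 completes the 12 across.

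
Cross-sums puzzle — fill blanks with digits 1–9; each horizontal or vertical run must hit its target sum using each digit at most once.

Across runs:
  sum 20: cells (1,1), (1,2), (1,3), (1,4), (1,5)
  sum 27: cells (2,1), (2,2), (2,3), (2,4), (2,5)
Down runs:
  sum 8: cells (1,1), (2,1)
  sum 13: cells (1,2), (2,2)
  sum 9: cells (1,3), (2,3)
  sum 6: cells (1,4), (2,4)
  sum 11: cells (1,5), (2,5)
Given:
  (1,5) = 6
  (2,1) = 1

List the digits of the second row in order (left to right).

(1,1) = 8 − 1 = 7 completes the 8 down.
(1,2) = 4: the only remaining digit allowed by both the 20 across and the 13 down.
(2,2) = 13 − 4 = 9 completes the 13 down.
(2,5) = 11 − 6 = 5 completes the 11 down.
Given what's placed, (2,4) must be 4 to fit the 27 across and 6 down.
(1,4) = 6 − 4 = 2 completes the 6 down.
(2,3) = 27 − 19 = 8 completes the 27 across.
(1,3) = 20 − 19 = 1 completes the 20 across.

1 9 8 4 5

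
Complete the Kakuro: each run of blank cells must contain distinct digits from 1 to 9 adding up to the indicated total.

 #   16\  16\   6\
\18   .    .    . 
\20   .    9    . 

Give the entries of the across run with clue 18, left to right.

9 7 2

16 in 2 cells must be {7,9}.
R1C2 = 16 − 9 = 7 completes the 16 down.
R2C1 = 7: the only remaining digit allowed by both the 20 across and the 16 down.
R2C3 = 20 − 16 = 4 completes the 20 across.
R1C1 = 16 − 7 = 9 completes the 16 down.
R1C3 = 18 − 16 = 2 completes the 18 across.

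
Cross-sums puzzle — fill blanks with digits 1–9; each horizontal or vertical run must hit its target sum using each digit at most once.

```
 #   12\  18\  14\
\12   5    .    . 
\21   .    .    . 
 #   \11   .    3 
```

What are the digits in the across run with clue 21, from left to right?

7 9 5

R2C1 = 12 − 5 = 7 completes the 12 down.
R3C2 = 11 − 3 = 8 completes the 11 across.
Nothing is forced directly, so branch on R1C3, whose candidates are 4 or 6. If R1C3 = 4: that forces R1C2 = 3, after which R2C2 would have to be in {5,6,8,9} for the 21 across but in {7} for the 18 down — contradiction. So R1C3 = 6.
R1C2 = 12 − 11 = 1 completes the 12 across.
R2C2 = 18 − 9 = 9 completes the 18 down.
R2C3 = 21 − 16 = 5 completes the 21 across.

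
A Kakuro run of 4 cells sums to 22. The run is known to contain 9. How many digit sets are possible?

4 distinct digits from 1–9 sum between 10 and 30.
Keeping only sets containing 9.
Enumerating: {1,4,8,9}, {1,5,7,9}, {2,3,8,9}, {2,4,7,9}, {2,5,6,9}, {3,4,6,9}.

6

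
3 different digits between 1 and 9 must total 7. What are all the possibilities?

{1,2,4}

3 distinct digits from 1–9 sum between 6 and 24.
Only one set works: {1,2,4}.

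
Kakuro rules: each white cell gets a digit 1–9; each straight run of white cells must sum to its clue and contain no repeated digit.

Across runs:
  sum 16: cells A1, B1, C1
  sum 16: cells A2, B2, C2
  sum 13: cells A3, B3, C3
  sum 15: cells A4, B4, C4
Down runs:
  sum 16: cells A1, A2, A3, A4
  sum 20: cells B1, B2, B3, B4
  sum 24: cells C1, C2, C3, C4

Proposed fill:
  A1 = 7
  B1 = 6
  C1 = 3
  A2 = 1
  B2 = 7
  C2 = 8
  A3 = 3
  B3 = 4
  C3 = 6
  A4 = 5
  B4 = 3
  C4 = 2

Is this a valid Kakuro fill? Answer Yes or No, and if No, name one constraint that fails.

No — the down run C1–C4 sums to 19, not 24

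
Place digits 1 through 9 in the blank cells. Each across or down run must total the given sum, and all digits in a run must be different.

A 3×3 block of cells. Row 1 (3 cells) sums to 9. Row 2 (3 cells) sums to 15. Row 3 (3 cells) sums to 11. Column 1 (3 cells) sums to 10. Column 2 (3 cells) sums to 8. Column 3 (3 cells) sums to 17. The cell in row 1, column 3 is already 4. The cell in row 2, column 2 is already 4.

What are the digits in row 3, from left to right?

3, 1, 7

Given what's placed, (1,2) must be 3 to fit the 9 across and 8 down.
(3,2) = 8 − 7 = 1 completes the 8 down.
(1,1) = 9 − 7 = 2 completes the 9 across.
No cell is forced outright now. (3,1) can only be 3 or 7 (the digits allowed by both its 11 across and its 10 down). If (3,1) = 7: then (2,1) would have to be in {2,3,5,6,8,9} for the 15 across but in {1} for the 10 down — contradiction. So (3,1) = 3.
(2,1) = 10 − 5 = 5 completes the 10 down.
(2,3) = 15 − 9 = 6 completes the 15 across.
(3,3) = 11 − 4 = 7 completes the 11 across.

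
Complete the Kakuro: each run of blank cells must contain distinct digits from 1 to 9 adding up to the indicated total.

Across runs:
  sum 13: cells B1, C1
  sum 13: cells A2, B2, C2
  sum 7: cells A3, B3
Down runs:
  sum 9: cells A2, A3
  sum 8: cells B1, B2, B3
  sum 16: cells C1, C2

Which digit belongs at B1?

4

16 in 2 cells must be {7,9}.
Nothing is forced directly, so branch on B1, whose candidates are 4 or 5. If B1 = 5: then C1 would have to be in {8} for the 13 across but in {7,9} for the 16 down — contradiction. So B1 = 4.
C1 = 13 − 4 = 9 completes the 13 across.
C2 = 16 − 9 = 7 completes the 16 down.
B2 = 1: the only remaining digit allowed by both the 13 across and the 8 down.
B3 = 8 − 5 = 3 completes the 8 down.
A2 = 13 − 8 = 5 completes the 13 across.
A3 = 7 − 3 = 4 completes the 7 across.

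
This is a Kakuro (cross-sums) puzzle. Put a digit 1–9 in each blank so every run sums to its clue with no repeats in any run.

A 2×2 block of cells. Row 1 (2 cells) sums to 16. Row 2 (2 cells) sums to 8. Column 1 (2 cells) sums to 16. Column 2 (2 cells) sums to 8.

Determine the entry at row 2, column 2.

1

16 in 2 cells must be {7,9}.
The 16 across and the 8 down share only 7, so (1,2) = 7.
The 8 across and the 16 down share only 7, so (2,1) = 7.
(2,2) = 8 − 7 = 1 completes the 8 across.
(1,1) = 16 − 7 = 9 completes the 16 across.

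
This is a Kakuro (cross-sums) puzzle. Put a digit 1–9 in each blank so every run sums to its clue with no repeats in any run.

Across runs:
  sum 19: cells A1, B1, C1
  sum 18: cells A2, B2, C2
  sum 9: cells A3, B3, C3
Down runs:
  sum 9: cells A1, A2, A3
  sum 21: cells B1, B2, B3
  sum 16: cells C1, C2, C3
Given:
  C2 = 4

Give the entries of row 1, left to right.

No cell is forced outright now. C3 can only be 3 or 5 (the digits allowed by both its 9 across and its 16 down). If C3 = 5: that forces C1 = 7, after which B3 would have to be in {1,3} for the 9 across but in {4,5,6,7,8,9} for the 21 down — contradiction. So C3 = 3.
C1 = 16 − 7 = 9 completes the 16 down.
Nothing is forced directly, so branch on A2, whose candidates are 5 or 6. If A2 = 6: that forces A1 = 2, B1 = 8, after which B2 would have to be in {8} for the 18 across but in {4,6,7,9} for the 21 down — contradiction. So A2 = 5.
Given what's placed, A1 must be 3 to fit the 19 across and 9 down.
B1 = 19 − 12 = 7 completes the 19 across.
B2 = 18 − 9 = 9 completes the 18 across.
A3 = 9 − 8 = 1 completes the 9 down.
B3 = 9 − 4 = 5 completes the 9 across.

3 7 9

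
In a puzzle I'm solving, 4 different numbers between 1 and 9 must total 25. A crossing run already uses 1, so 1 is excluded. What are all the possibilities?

{2,6,8,9}; {3,5,8,9}; {3,6,7,9}; {4,5,7,9}; {4,6,7,8}

4 distinct digits from 1–9 sum between 10 and 30.
Dropping sets that contain 1.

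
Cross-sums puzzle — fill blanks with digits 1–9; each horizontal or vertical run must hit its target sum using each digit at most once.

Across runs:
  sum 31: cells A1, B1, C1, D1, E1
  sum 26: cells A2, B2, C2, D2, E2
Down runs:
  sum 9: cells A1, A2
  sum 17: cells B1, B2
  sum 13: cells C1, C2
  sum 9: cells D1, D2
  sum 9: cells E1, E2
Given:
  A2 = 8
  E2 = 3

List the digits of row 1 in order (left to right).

1 8 9 7 6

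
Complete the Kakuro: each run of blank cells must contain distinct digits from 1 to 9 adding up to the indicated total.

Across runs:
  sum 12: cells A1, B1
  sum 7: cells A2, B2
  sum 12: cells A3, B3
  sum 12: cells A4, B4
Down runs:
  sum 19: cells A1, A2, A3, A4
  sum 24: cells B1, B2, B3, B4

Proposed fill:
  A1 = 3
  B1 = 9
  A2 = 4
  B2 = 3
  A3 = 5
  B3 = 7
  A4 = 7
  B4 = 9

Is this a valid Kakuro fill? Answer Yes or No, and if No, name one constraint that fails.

No — the across run A4–B4 sums to 16, not 12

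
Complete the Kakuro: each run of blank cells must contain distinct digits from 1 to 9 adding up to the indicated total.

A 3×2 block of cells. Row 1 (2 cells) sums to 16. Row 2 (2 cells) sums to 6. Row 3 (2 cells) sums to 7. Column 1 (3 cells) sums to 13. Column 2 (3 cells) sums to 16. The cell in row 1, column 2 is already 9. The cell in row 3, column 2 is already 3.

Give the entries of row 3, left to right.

16 in 2 cells must be {7,9}.
(1,1) = 16 − 9 = 7 completes the 16 across.
(2,2) = 16 − 12 = 4 completes the 16 down.
(3,1) = 7 − 3 = 4 completes the 7 across.
(2,1) = 6 − 4 = 2 completes the 6 across.

4 3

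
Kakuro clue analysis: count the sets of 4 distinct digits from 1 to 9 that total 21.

4 distinct digits from 1–9 sum between 10 and 30.

11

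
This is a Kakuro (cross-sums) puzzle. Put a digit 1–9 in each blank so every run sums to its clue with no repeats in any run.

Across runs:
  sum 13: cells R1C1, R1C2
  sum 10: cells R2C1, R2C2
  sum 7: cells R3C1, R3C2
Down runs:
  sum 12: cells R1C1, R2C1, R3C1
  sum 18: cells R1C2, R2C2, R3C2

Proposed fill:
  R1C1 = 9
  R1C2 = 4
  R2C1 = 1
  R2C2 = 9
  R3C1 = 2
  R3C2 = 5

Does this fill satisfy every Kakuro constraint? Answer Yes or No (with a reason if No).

Across: 9+4=13; 1+9=10; 2+5=7. Down: 9+1+2=12; 4+9+5=18. No digit repeats within any run.

Yes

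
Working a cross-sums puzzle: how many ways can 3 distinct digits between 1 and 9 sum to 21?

3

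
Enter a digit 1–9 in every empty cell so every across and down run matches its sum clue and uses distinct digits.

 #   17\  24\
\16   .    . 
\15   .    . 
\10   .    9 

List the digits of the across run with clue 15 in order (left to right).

7 8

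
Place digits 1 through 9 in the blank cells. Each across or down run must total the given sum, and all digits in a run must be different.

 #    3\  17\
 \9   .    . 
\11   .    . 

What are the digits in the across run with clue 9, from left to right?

1, 8

3 in 2 cells must be {1,2}; 17 in 2 cells must be {8,9}.
The 9 across and the 17 down share only 8, so R1C2 = 8.
The 11 across and the 3 down share only 2, so R2C1 = 2.
R2C2 = 11 − 2 = 9 completes the 11 across.
R1C1 = 9 − 8 = 1 completes the 9 across.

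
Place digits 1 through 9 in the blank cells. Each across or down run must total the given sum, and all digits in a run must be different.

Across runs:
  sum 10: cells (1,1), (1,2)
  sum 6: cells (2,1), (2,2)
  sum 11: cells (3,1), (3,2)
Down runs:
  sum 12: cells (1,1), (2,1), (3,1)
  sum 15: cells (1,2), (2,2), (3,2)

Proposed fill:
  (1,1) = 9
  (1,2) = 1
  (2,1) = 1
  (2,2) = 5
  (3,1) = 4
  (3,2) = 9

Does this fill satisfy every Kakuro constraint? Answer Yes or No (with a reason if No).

No — the down run (1,1)–(3,1) sums to 14, not 12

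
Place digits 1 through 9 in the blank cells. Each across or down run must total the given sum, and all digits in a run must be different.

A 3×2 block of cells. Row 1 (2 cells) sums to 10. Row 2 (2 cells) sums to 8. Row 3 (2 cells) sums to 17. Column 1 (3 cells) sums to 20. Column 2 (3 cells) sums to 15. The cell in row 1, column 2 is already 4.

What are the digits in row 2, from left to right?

5 3

17 in 2 cells must be {8,9}.
(1,1) = 10 − 4 = 6 completes the 10 across.
Given what's placed, (2,1) must be 5 to fit the 8 across and 20 down.
(2,2) = 8 − 5 = 3 completes the 8 across.
(3,1) = 20 − 11 = 9 completes the 20 down.
(3,2) = 17 − 9 = 8 completes the 17 across.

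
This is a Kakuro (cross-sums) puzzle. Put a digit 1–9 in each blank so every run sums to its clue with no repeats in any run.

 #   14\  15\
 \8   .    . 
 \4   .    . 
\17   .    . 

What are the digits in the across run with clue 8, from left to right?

4 in 2 cells must be {1,3}; 17 in 2 cells must be {8,9}.
Nothing is forced directly, so branch on R2C1, whose candidates are 1 or 3. If R2C1 = 1: that forces R2C2 = 3, R3C2 = 8, after which R1C2 would have to be in {1,2,3,5,6,7} for the 8 across but in {4} for the 15 down — contradiction. So R2C1 = 3.
R2C2 = 4 − 3 = 1 completes the 4 across.
Given what's placed, R3C1 must be 9 to fit the 17 across and 14 down.
R3C2 = 17 − 9 = 8 completes the 17 across.
R1C1 = 14 − 12 = 2 completes the 14 down.
R1C2 = 8 − 2 = 6 completes the 8 across.

2 6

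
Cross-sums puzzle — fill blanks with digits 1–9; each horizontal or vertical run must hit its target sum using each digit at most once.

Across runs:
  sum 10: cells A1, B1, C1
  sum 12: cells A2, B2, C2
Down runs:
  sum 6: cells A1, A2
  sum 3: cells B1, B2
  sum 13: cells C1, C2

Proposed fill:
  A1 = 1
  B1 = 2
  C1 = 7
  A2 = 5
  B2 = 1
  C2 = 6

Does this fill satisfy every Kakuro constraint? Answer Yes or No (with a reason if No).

Across: 1+2+7=10; 5+1+6=12. Down: 1+5=6; 2+1=3; 7+6=13. No digit repeats within any run.

Yes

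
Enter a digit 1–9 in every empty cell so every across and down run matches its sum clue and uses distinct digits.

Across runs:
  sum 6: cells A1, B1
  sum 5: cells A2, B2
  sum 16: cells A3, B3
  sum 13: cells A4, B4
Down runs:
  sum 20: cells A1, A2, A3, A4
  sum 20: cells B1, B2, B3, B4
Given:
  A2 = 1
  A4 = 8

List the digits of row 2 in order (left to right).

1 4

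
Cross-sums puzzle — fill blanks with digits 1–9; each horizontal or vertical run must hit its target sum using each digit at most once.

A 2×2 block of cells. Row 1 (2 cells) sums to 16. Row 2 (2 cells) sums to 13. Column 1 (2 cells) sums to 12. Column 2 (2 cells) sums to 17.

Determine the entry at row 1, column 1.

16 in 2 cells must be {7,9}; 17 in 2 cells must be {8,9}.
The 16 across and the 17 down share only 9, so (1,2) = 9.
(2,2) = 17 − 9 = 8 completes the 17 down.
(1,1) = 16 − 9 = 7 completes the 16 across.
(2,1) = 13 − 8 = 5 completes the 13 across.

7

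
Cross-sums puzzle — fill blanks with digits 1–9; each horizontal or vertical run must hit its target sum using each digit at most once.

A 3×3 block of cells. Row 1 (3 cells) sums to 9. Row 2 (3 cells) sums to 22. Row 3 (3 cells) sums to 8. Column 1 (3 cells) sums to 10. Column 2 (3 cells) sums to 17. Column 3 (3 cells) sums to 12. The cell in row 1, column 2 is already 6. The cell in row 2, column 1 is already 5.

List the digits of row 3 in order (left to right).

4 3 1

Nothing is forced directly, so branch on (1,1), whose candidates are 1 or 2. If (1,1) = 2: that forces (1,3) = 1, (3,1) = 3, (3,2) = 4, after which (3,3) would have to be in {1} for the 8 across but in {2,3,4,5,6,7,8,9} for the 12 down — contradiction. So (1,1) = 1.
(1,3) = 9 − 7 = 2 completes the 9 across.
(2,3) = 9: the only remaining digit allowed by both the 22 across and the 12 down.
(3,1) = 10 − 6 = 4 completes the 10 down.
Given what's placed, (3,2) must be 3 to fit the 8 across and 17 down.
(3,3) = 8 − 7 = 1 completes the 8 across.
(2,2) = 22 − 14 = 8 completes the 22 across.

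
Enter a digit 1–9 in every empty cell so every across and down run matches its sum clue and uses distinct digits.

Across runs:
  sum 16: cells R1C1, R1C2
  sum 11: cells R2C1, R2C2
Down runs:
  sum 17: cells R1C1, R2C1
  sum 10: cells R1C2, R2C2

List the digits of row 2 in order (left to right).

8 3

16 in 2 cells must be {7,9}; 17 in 2 cells must be {8,9}.
The 16 across and the 17 down share only 9, so R1C1 = 9.
R1C2 = 16 − 9 = 7 completes the 16 across.
R2C1 = 17 − 9 = 8 completes the 17 down.
R2C2 = 11 − 8 = 3 completes the 11 across.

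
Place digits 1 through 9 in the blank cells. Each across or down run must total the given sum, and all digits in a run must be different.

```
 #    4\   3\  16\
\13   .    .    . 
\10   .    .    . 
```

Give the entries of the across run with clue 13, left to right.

3 1 9

4 in 2 cells must be {1,3}; 3 in 2 cells must be {1,2}; 16 in 2 cells must be {7,9}.
The 10 across and the 16 down share only 7, so R2C3 = 7.
R1C3 = 16 − 7 = 9 completes the 16 down.
Given what's placed, R2C1 must be 1 to fit the 10 across and 4 down.
R2C2 = 10 − 8 = 2 completes the 10 across.
R1C1 = 4 − 1 = 3 completes the 4 down.
R1C2 = 13 − 12 = 1 completes the 13 across.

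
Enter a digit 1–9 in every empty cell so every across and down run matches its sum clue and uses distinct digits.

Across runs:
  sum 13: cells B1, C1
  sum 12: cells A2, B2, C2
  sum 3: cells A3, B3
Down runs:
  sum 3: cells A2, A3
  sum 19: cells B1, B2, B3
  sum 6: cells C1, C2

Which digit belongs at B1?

3 in 2 cells must be {1,2}.
The 3 across and the 19 down share only 2, so B3 = 2.
A3 = 3 − 2 = 1 completes the 3 across.
A2 = 3 − 1 = 2 completes the 3 down.
B2 = 9: the only remaining digit allowed by both the 12 across and the 19 down.
C2 = 12 − 11 = 1 completes the 12 across.
B1 = 19 − 11 = 8 completes the 19 down.
C1 = 13 − 8 = 5 completes the 13 across.

8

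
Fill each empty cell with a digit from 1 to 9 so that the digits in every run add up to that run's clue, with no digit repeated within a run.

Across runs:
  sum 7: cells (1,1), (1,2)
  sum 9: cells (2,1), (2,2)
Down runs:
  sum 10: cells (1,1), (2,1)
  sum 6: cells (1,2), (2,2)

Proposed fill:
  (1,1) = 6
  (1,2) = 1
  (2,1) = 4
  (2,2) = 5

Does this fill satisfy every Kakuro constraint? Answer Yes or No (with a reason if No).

Across: 6+1=7; 4+5=9. Down: 6+4=10; 1+5=6. No digit repeats within any run.

Yes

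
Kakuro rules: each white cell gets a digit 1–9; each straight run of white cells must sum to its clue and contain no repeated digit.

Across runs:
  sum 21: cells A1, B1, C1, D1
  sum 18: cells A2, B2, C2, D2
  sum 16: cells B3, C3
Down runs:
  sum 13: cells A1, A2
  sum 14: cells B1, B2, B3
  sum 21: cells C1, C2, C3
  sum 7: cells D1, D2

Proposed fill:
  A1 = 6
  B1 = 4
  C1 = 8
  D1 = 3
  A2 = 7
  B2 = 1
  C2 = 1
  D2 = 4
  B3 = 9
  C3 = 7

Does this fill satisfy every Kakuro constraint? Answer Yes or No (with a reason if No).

No — the down run C1–C3 sums to 16, not 21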